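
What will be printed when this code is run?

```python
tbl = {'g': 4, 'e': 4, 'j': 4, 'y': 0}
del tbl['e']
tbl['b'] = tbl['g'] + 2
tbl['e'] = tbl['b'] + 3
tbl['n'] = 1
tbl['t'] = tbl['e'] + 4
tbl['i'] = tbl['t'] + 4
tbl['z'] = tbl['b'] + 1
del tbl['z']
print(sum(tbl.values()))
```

54

del 'e' → {'g': 4, 'j': 4, 'y': 0}
tbl['b'] = tbl['g']+2 = 6 → {'g': 4, 'j': 4, 'y': 0, 'b': 6}
tbl['e'] = tbl['b']+3 = 9 → {'g': 4, 'j': 4, 'y': 0, 'b': 6, 'e': 9}
tbl['n'] = 1 → {'g': 4, 'j': 4, 'y': 0, 'b': 6, 'e': 9, 'n': 1}
tbl['t'] = tbl['e']+4 = 13 → {'g': 4, 'j': 4, 'y': 0, 'b': 6, 'e': 9, 'n': 1, 't': 13}
tbl['i'] = tbl['t']+4 = 17 → {'g': 4, 'j': 4, 'y': 0, 'b': 6, 'e': 9, 'n': 1, 't': 13, 'i': 17}
tbl['z'] = tbl['b']+1 = 7 → {'g': 4, 'j': 4, 'y': 0, 'b': 6, 'e': 9, 'n': 1, 't': 13, 'i': 17, 'z': 7}
del 'z' → {'g': 4, 'j': 4, 'y': 0, 'b': 6, 'e': 9, 'n': 1, 't': 13, 'i': 17}
sum of values = 54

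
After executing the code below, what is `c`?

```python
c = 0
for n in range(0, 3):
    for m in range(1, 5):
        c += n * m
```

n=0,m=1: c = 0+0 = 0
n=0,m=2: c = 0+0 = 0
n=0,m=3: c = 0+0 = 0
n=0,m=4: c = 0+0 = 0
n=1,m=1: c = 0+1 = 1
n=1,m=2: c = 1+2 = 3
n=1,m=3: c = 3+3 = 6
n=1,m=4: c = 6+4 = 10
n=2,m=1: c = 10+2 = 12
n=2,m=2: c = 12+4 = 16
n=2,m=3: c = 16+6 = 22
n=2,m=4: c = 22+8 = 30

30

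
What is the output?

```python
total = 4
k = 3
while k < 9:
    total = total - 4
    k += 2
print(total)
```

k=3: total = 4-4 = 0
k=5: total = 0-4 = -4
k=7: total = (-4)-4 = -8

-8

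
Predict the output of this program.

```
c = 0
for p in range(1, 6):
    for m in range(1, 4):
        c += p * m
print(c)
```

p=1,m=1: c = 0+1 = 1
p=1,m=2: c = 1+2 = 3
p=1,m=3: c = 3+3 = 6
p=2,m=1: c = 6+2 = 8
p=2,m=2: c = 8+4 = 12
p=2,m=3: c = 12+6 = 18
p=3,m=1: c = 18+3 = 21
p=3,m=2: c = 21+6 = 27
p=3,m=3: c = 27+9 = 36
p=4,m=1: c = 36+4 = 40
p=4,m=2: c = 40+8 = 48
p=4,m=3: c = 48+12 = 60
p=5,m=1: c = 60+5 = 65
p=5,m=2: c = 65+10 = 75
p=5,m=3: c = 75+15 = 90

90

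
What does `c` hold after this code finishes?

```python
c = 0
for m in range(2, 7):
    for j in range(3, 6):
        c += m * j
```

m=2,j=3: c = 0+6 = 6
m=2,j=4: c = 6+8 = 14
m=2,j=5: c = 14+10 = 24
m=3,j=3: c = 24+9 = 33
m=3,j=4: c = 33+12 = 45
m=3,j=5: c = 45+15 = 60
m=4,j=3: c = 60+12 = 72
m=4,j=4: c = 72+16 = 88
m=4,j=5: c = 88+20 = 108
m=5,j=3: c = 108+15 = 123
m=5,j=4: c = 123+20 = 143
m=5,j=5: c = 143+25 = 168
m=6,j=3: c = 168+18 = 186
m=6,j=4: c = 186+24 = 210
m=6,j=5: c = 210+30 = 240

240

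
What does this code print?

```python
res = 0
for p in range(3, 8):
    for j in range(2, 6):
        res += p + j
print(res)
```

p=3,j=2: res = 0+5 = 5
p=3,j=3: res = 5+6 = 11
p=3,j=4: res = 11+7 = 18
p=3,j=5: res = 18+8 = 26
p=4,j=2: res = 26+6 = 32
p=4,j=3: res = 32+7 = 39
p=4,j=4: res = 39+8 = 47
p=4,j=5: res = 47+9 = 56
p=5,j=2: res = 56+7 = 63
p=5,j=3: res = 63+8 = 71
p=5,j=4: res = 71+9 = 80
p=5,j=5: res = 80+10 = 90
p=6,j=2: res = 90+8 = 98
p=6,j=3: res = 98+9 = 107
p=6,j=4: res = 107+10 = 117
p=6,j=5: res = 117+11 = 128
p=7,j=2: res = 128+9 = 137
p=7,j=3: res = 137+10 = 147
p=7,j=4: res = 147+11 = 158
p=7,j=5: res = 158+12 = 170

170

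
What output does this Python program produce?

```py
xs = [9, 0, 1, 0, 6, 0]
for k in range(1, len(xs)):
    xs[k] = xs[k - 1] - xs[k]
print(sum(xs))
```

k=1: xs[1] = 9-0 = 9 → [9, 9, 1, 0, 6, 0]
k=2: xs[2] = 9-1 = 8 → [9, 9, 8, 0, 6, 0]
k=3: xs[3] = 8-0 = 8 → [9, 9, 8, 8, 6, 0]
k=4: xs[4] = 8-6 = 2 → [9, 9, 8, 8, 2, 0]
k=5: xs[5] = 2-0 = 2 → [9, 9, 8, 8, 2, 2]
sum = 38

38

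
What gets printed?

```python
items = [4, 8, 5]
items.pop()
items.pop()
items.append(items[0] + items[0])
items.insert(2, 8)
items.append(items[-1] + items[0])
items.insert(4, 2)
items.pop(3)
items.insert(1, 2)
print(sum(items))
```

pop() removes 5 → [4, 8]
pop() removes 8 → [4]
append items[0]+items[0] = 4+4 = 8 → [4, 8]
insert 8 at 2 → [4, 8, 8]
append items[-1]+items[0] = 8+4 = 12 → [4, 8, 8, 12]
insert 2 at 4 → [4, 8, 8, 12, 2]
pop(3) removes 12 → [4, 8, 8, 2]
insert 2 at 1 → [4, 2, 8, 8, 2]
sum = 24

24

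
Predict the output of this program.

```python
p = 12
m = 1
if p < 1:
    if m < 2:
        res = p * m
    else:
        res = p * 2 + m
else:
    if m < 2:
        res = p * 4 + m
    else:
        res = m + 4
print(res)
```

p=12, m=1
p < 1 is False; m < 2 is True
→ res = p * 4 + m = 49

49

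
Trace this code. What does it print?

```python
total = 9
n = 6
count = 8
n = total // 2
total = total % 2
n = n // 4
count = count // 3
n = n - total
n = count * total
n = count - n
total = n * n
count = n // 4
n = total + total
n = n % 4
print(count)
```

n = 9//2 = 4
total = 9%2 = 1
n = 4//4 = 1
count = 8//3 = 2
n = 1-1 = 0
n = 2*1 = 2
n = 2-2 = 0
total = 0*0 = 0
count = 0//4 = 0
n = 0+0 = 0
n = 0%4 = 0

0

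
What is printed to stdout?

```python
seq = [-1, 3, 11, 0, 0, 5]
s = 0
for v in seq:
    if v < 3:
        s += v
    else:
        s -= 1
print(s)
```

-4

v=-1: <3, s = 0+(-1) = -1
v=3: not <3, s = (-1)-1 = -2
v=11: not <3, s = (-2)-1 = -3
v=0: <3, s = (-3)+0 = -3
v=0: <3, s = (-3)+0 = -3
v=5: not <3, s = (-3)-1 = -4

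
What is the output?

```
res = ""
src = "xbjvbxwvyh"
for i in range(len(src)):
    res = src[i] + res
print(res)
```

i=0: prepend 'x' → 'x'
i=1: prepend 'b' → 'bx'
i=2: prepend 'j' → 'jbx'
i=3: prepend 'v' → 'vjbx'
i=4: prepend 'b' → 'bvjbx'
i=5: prepend 'x' → 'xbvjbx'
i=6: prepend 'w' → 'wxbvjbx'
i=7: prepend 'v' → 'vwxbvjbx'
i=8: prepend 'y' → 'yvwxbvjbx'
i=9: prepend 'h' → 'hyvwxbvjbx'

hyvwxbvjbx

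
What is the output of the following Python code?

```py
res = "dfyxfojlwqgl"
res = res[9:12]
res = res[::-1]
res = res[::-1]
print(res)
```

qgl

slice [9:12] → 'qgl'
reverse → 'lgq'
reverse → 'qgl'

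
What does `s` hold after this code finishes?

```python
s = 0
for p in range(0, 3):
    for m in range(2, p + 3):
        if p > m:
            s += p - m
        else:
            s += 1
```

6

p=0,m=2: not 0>2, s = 0+1 = 1
p=1,m=2: not 1>2, s = 1+1 = 2
p=1,m=3: not 1>3, s = 2+1 = 3
p=2,m=2: not 2>2, s = 3+1 = 4
p=2,m=3: not 2>3, s = 4+1 = 5
p=2,m=4: not 2>4, s = 5+1 = 6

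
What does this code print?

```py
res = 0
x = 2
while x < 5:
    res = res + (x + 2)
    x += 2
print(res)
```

10

x=2: res = 0+4 = 4
x=4: res = 4+6 = 10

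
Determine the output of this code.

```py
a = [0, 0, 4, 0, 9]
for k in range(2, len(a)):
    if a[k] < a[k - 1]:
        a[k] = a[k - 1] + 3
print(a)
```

k=2: 4>=0, unchanged → [0, 0, 4, 0, 9]
k=3: 0<4, a[3] = 4+3 = 7 → [0, 0, 4, 7, 9]
k=4: 9>=7, unchanged → [0, 0, 4, 7, 9]

[0, 0, 4, 7, 9]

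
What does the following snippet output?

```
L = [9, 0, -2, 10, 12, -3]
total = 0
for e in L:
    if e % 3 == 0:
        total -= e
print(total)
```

-18

e=9: %3==0, total = 0-9 = -9
e=0: %3==0, total = (-9)-0 = -9
e=-2: not %3==0
e=10: not %3==0
e=12: %3==0, total = (-9)-12 = -21
e=-3: %3==0, total = (-21)-(-3) = -18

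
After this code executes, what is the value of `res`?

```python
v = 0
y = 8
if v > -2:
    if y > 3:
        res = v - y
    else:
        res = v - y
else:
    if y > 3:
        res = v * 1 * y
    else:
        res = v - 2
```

-8

v=0, y=8
v > -2 is True; y > 3 is True
→ res = v - y = -8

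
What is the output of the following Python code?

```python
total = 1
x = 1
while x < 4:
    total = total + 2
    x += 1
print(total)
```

7

x=1: total = 1+2 = 3
x=2: total = 3+2 = 5
x=3: total = 5+2 = 7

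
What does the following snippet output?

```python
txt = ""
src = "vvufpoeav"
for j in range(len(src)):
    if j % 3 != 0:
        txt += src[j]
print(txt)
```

vupoav

j=0: skip
j=1: add 'v' → 'v'
j=2: add 'u' → 'vu'
j=3: skip
j=4: add 'p' → 'vup'
j=5: add 'o' → 'vupo'
j=6: skip
j=7: add 'a' → 'vupoa'
j=8: add 'v' → 'vupoav'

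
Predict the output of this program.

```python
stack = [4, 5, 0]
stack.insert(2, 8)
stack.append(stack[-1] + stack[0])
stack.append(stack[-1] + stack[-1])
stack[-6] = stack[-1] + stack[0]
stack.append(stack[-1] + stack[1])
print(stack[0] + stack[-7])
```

24

insert 8 at 2 → [4, 5, 8, 0]
append stack[-1]+stack[0] = 0+4 = 4 → [4, 5, 8, 0, 4]
append stack[-1]+stack[-1] = 4+4 = 8 → [4, 5, 8, 0, 4, 8]
stack[-6] = stack[-1]+stack[0] = 8+4 = 12 → [12, 5, 8, 0, 4, 8]
append stack[-1]+stack[1] = 8+5 = 13 → [12, 5, 8, 0, 4, 8, 13]
stack[0]+stack[-7] = 12+12 = 24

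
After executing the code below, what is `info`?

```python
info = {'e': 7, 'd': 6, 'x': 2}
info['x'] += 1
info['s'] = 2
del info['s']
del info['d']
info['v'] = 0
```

{'e': 7, 'x': 3, 'v': 0}

info['x'] = 2+1 = 3 → {'e': 7, 'd': 6, 'x': 3}
info['s'] = 2 → {'e': 7, 'd': 6, 'x': 3, 's': 2}
del 's' → {'e': 7, 'd': 6, 'x': 3}
del 'd' → {'e': 7, 'x': 3}
info['v'] = 0 → {'e': 7, 'x': 3, 'v': 0}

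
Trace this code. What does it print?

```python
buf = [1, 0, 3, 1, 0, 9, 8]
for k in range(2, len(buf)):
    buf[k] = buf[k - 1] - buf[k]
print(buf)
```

k=2: buf[2] = 0-3 = -3 → [1, 0, -3, 1, 0, 9, 8]
k=3: buf[3] = (-3)-1 = -4 → [1, 0, -3, -4, 0, 9, 8]
k=4: buf[4] = (-4)-0 = -4 → [1, 0, -3, -4, -4, 9, 8]
k=5: buf[5] = (-4)-9 = -13 → [1, 0, -3, -4, -4, -13, 8]
k=6: buf[6] = (-13)-8 = -21 → [1, 0, -3, -4, -4, -13, -21]

[1, 0, -3, -4, -4, -13, -21]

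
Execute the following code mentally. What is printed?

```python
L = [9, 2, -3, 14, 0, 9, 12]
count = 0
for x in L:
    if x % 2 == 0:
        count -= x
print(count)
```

-28

x=9: not even
x=2: even, count = 0-2 = -2
x=-3: not even
x=14: even, count = (-2)-14 = -16
x=0: even, count = (-16)-0 = -16
x=9: not even
x=12: even, count = (-16)-12 = -28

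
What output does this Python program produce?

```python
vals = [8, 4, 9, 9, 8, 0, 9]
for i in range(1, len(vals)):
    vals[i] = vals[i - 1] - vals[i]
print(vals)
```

[8, 4, -5, -14, -22, -22, -31]

i=1: vals[1] = 8-4 = 4 → [8, 4, 9, 9, 8, 0, 9]
i=2: vals[2] = 4-9 = -5 → [8, 4, -5, 9, 8, 0, 9]
i=3: vals[3] = (-5)-9 = -14 → [8, 4, -5, -14, 8, 0, 9]
i=4: vals[4] = (-14)-8 = -22 → [8, 4, -5, -14, -22, 0, 9]
i=5: vals[5] = (-22)-0 = -22 → [8, 4, -5, -14, -22, -22, 9]
i=6: vals[6] = (-22)-9 = -31 → [8, 4, -5, -14, -22, -22, -31]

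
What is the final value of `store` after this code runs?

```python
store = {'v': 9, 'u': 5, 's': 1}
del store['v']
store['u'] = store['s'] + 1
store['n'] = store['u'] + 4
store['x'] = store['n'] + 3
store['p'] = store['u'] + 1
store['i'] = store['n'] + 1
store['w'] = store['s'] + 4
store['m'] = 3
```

{'u': 2, 's': 1, 'n': 6, 'x': 9, 'p': 3, 'i': 7, 'w': 5, 'm': 3}

del 'v' → {'u': 5, 's': 1}
store['u'] = store['s']+1 = 2 → {'u': 2, 's': 1}
store['n'] = store['u']+4 = 6 → {'u': 2, 's': 1, 'n': 6}
store['x'] = store['n']+3 = 9 → {'u': 2, 's': 1, 'n': 6, 'x': 9}
store['p'] = store['u']+1 = 3 → {'u': 2, 's': 1, 'n': 6, 'x': 9, 'p': 3}
store['i'] = store['n']+1 = 7 → {'u': 2, 's': 1, 'n': 6, 'x': 9, 'p': 3, 'i': 7}
store['w'] = store['s']+4 = 5 → {'u': 2, 's': 1, 'n': 6, 'x': 9, 'p': 3, 'i': 7, 'w': 5}
store['m'] = 3 → {'u': 2, 's': 1, 'n': 6, 'x': 9, 'p': 3, 'i': 7, 'w': 5, 'm': 3}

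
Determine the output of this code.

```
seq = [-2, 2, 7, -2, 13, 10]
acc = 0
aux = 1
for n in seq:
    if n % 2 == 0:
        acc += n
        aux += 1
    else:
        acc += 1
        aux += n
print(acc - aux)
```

n=-2: even, acc = 0+(-2) = -2; aux=2
n=2: even, acc = (-2)+2 = 0; aux=3
n=7: not even, acc = 0+1 = 1; aux=10
n=-2: even, acc = 1+(-2) = -1; aux=11
n=13: not even, acc = (-1)+1 = 0; aux=24
n=10: even, acc = 0+10 = 10; aux=25
acc-aux = 10-25 = -15

-15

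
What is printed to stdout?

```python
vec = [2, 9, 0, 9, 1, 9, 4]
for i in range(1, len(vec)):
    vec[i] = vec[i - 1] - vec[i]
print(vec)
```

[2, -7, -7, -16, -17, -26, -30]

i=1: vec[1] = 2-9 = -7 → [2, -7, 0, 9, 1, 9, 4]
i=2: vec[2] = (-7)-0 = -7 → [2, -7, -7, 9, 1, 9, 4]
i=3: vec[3] = (-7)-9 = -16 → [2, -7, -7, -16, 1, 9, 4]
i=4: vec[4] = (-16)-1 = -17 → [2, -7, -7, -16, -17, 9, 4]
i=5: vec[5] = (-17)-9 = -26 → [2, -7, -7, -16, -17, -26, 4]
i=6: vec[6] = (-26)-4 = -30 → [2, -7, -7, -16, -17, -26, -30]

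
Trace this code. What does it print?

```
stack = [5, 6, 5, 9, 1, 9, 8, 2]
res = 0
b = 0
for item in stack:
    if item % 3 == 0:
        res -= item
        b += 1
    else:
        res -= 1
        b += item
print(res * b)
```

-696

item=5: not %3==0, res = 0-1 = -1; b=5
item=6: %3==0, res = (-1)-6 = -7; b=6
item=5: not %3==0, res = (-7)-1 = -8; b=11
item=9: %3==0, res = (-8)-9 = -17; b=12
item=1: not %3==0, res = (-17)-1 = -18; b=13
item=9: %3==0, res = (-18)-9 = -27; b=14
item=8: not %3==0, res = (-27)-1 = -28; b=22
item=2: not %3==0, res = (-28)-1 = -29; b=24
res*b = (-29)*24 = -696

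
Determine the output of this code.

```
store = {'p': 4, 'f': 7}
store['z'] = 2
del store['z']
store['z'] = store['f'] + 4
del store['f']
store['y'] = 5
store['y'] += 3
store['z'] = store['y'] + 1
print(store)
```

{'p': 4, 'z': 9, 'y': 8}

store['z'] = 2 → {'p': 4, 'f': 7, 'z': 2}
del 'z' → {'p': 4, 'f': 7}
store['z'] = store['f']+4 = 11 → {'p': 4, 'f': 7, 'z': 11}
del 'f' → {'p': 4, 'z': 11}
store['y'] = 5 → {'p': 4, 'z': 11, 'y': 5}
store['y'] = 5+3 = 8 → {'p': 4, 'z': 11, 'y': 8}
store['z'] = store['y']+1 = 9 → {'p': 4, 'z': 9, 'y': 8}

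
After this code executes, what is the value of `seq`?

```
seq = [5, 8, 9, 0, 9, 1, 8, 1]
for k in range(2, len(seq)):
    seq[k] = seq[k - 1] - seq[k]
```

k=2: seq[2] = 8-9 = -1 → [5, 8, -1, 0, 9, 1, 8, 1]
k=3: seq[3] = (-1)-0 = -1 → [5, 8, -1, -1, 9, 1, 8, 1]
k=4: seq[4] = (-1)-9 = -10 → [5, 8, -1, -1, -10, 1, 8, 1]
k=5: seq[5] = (-10)-1 = -11 → [5, 8, -1, -1, -10, -11, 8, 1]
k=6: seq[6] = (-11)-8 = -19 → [5, 8, -1, -1, -10, -11, -19, 1]
k=7: seq[7] = (-19)-1 = -20 → [5, 8, -1, -1, -10, -11, -19, -20]

[5, 8, -1, -1, -10, -11, -19, -20]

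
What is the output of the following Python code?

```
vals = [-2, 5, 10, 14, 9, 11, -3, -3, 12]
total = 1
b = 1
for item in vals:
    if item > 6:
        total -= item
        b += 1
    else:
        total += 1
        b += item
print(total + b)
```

item=-2: not >6, total = 1+1 = 2; b=-1
item=5: not >6, total = 2+1 = 3; b=4
item=10: >6, total = 3-10 = -7; b=5
item=14: >6, total = (-7)-14 = -21; b=6
item=9: >6, total = (-21)-9 = -30; b=7
item=11: >6, total = (-30)-11 = -41; b=8
item=-3: not >6, total = (-41)+1 = -40; b=5
item=-3: not >6, total = (-40)+1 = -39; b=2
item=12: >6, total = (-39)-12 = -51; b=3
total+b = (-51)+3 = -48

-48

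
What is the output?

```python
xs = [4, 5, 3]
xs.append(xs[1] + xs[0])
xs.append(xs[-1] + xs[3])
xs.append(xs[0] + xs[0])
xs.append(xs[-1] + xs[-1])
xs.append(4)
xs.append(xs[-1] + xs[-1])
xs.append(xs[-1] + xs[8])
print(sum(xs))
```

91

append xs[1]+xs[0] = 5+4 = 9 → [4, 5, 3, 9]
append xs[-1]+xs[3] = 9+9 = 18 → [4, 5, 3, 9, 18]
append xs[0]+xs[0] = 4+4 = 8 → [4, 5, 3, 9, 18, 8]
append xs[-1]+xs[-1] = 8+8 = 16 → [4, 5, 3, 9, 18, 8, 16]
append 4 → [4, 5, 3, 9, 18, 8, 16, 4]
append xs[-1]+xs[-1] = 4+4 = 8 → [4, 5, 3, 9, 18, 8, 16, 4, 8]
append xs[-1]+xs[8] = 8+8 = 16 → [4, 5, 3, 9, 18, 8, 16, 4, 8, 16]
sum = 91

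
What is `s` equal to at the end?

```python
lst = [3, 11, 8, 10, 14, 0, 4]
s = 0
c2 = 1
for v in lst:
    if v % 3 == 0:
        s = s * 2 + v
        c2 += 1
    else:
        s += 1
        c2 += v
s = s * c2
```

750

v=3: %3==0, s = 0*2+3 = 3; c2=2
v=11: not %3==0, s = 3+1 = 4; c2=13
v=8: not %3==0, s = 4+1 = 5; c2=21
v=10: not %3==0, s = 5+1 = 6; c2=31
v=14: not %3==0, s = 6+1 = 7; c2=45
v=0: %3==0, s = 7*2+0 = 14; c2=46
v=4: not %3==0, s = 14+1 = 15; c2=50
s*c2 = 15*50 = 750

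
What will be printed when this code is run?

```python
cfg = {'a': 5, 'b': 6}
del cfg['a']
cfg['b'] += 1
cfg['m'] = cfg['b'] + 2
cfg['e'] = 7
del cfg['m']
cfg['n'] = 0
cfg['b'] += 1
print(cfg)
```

del 'a' → {'b': 6}
cfg['b'] = 6+1 = 7 → {'b': 7}
cfg['m'] = cfg['b']+2 = 9 → {'b': 7, 'm': 9}
cfg['e'] = 7 → {'b': 7, 'm': 9, 'e': 7}
del 'm' → {'b': 7, 'e': 7}
cfg['n'] = 0 → {'b': 7, 'e': 7, 'n': 0}
cfg['b'] = 7+1 = 8 → {'b': 8, 'e': 7, 'n': 0}

{'b': 8, 'e': 7, 'n': 0}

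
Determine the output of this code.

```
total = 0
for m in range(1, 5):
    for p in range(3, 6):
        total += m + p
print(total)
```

m=1,p=3: total = 0+4 = 4
m=1,p=4: total = 4+5 = 9
m=1,p=5: total = 9+6 = 15
m=2,p=3: total = 15+5 = 20
m=2,p=4: total = 20+6 = 26
m=2,p=5: total = 26+7 = 33
m=3,p=3: total = 33+6 = 39
m=3,p=4: total = 39+7 = 46
m=3,p=5: total = 46+8 = 54
m=4,p=3: total = 54+7 = 61
m=4,p=4: total = 61+8 = 69
m=4,p=5: total = 69+9 = 78

78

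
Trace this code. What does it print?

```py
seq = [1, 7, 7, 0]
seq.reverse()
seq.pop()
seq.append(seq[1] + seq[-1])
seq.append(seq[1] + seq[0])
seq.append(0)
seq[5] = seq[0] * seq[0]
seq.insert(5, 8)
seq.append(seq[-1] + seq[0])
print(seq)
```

[0, 7, 7, 14, 7, 8, 0, 0]

reverse → [0, 7, 7, 1]
pop() removes 1 → [0, 7, 7]
append seq[1]+seq[-1] = 7+7 = 14 → [0, 7, 7, 14]
append seq[1]+seq[0] = 7+0 = 7 → [0, 7, 7, 14, 7]
append 0 → [0, 7, 7, 14, 7, 0]
seq[5] = seq[0]*seq[0] = 0*0 = 0 → [0, 7, 7, 14, 7, 0]
insert 8 at 5 → [0, 7, 7, 14, 7, 8, 0]
append seq[-1]+seq[0] = 0+0 = 0 → [0, 7, 7, 14, 7, 8, 0, 0]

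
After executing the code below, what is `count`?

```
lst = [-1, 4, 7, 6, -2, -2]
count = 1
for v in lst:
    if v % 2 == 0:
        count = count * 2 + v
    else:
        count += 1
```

v=-1: not even, count = 1+1 = 2
v=4: even, count = 2*2+4 = 8
v=7: not even, count = 8+1 = 9
v=6: even, count = 9*2+6 = 24
v=-2: even, count = 24*2+(-2) = 46
v=-2: even, count = 46*2+(-2) = 90

90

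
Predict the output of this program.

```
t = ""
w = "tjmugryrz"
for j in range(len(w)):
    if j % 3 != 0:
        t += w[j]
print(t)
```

jmgrrz

j=0: skip
j=1: add 'j' → 'j'
j=2: add 'm' → 'jm'
j=3: skip
j=4: add 'g' → 'jmg'
j=5: add 'r' → 'jmgr'
j=6: skip
j=7: add 'r' → 'jmgrr'
j=8: add 'z' → 'jmgrrz'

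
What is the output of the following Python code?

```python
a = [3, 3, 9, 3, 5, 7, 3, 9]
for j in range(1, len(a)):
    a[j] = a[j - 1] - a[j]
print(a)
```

j=1: a[1] = 3-3 = 0 → [3, 0, 9, 3, 5, 7, 3, 9]
j=2: a[2] = 0-9 = -9 → [3, 0, -9, 3, 5, 7, 3, 9]
j=3: a[3] = (-9)-3 = -12 → [3, 0, -9, -12, 5, 7, 3, 9]
j=4: a[4] = (-12)-5 = -17 → [3, 0, -9, -12, -17, 7, 3, 9]
j=5: a[5] = (-17)-7 = -24 → [3, 0, -9, -12, -17, -24, 3, 9]
j=6: a[6] = (-24)-3 = -27 → [3, 0, -9, -12, -17, -24, -27, 9]
j=7: a[7] = (-27)-9 = -36 → [3, 0, -9, -12, -17, -24, -27, -36]

[3, 0, -9, -12, -17, -24, -27, -36]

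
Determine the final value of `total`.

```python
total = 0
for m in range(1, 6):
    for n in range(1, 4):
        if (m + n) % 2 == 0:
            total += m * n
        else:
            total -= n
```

34

m=1,n=1: even sum, total = 0+1 = 1
m=1,n=2: odd sum, total = 1-2 = -1
m=1,n=3: even sum, total = (-1)+3 = 2
m=2,n=1: odd sum, total = 2-1 = 1
m=2,n=2: even sum, total = 1+4 = 5
m=2,n=3: odd sum, total = 5-3 = 2
m=3,n=1: even sum, total = 2+3 = 5
m=3,n=2: odd sum, total = 5-2 = 3
m=3,n=3: even sum, total = 3+9 = 12
m=4,n=1: odd sum, total = 12-1 = 11
m=4,n=2: even sum, total = 11+8 = 19
m=4,n=3: odd sum, total = 19-3 = 16
m=5,n=1: even sum, total = 16+5 = 21
m=5,n=2: odd sum, total = 21-2 = 19
m=5,n=3: even sum, total = 19+15 = 34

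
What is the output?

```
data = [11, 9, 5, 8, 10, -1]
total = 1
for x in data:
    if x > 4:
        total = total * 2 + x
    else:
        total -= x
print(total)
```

327

x=11: >4, total = 1*2+11 = 13
x=9: >4, total = 13*2+9 = 35
x=5: >4, total = 35*2+5 = 75
x=8: >4, total = 75*2+8 = 158
x=10: >4, total = 158*2+10 = 326
x=-1: not >4, total = 326-(-1) = 327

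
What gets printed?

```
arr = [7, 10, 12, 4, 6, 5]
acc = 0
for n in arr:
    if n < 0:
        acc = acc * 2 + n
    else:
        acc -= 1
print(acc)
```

n=7: not <0, acc = 0-1 = -1
n=10: not <0, acc = (-1)-1 = -2
n=12: not <0, acc = (-2)-1 = -3
n=4: not <0, acc = (-3)-1 = -4
n=6: not <0, acc = (-4)-1 = -5
n=5: not <0, acc = (-5)-1 = -6

-6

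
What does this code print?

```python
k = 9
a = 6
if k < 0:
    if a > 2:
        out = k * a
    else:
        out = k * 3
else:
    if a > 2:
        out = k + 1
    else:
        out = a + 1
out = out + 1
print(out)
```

k=9, a=6
k < 0 is False; a > 2 is True
→ out = k + 1 = 10
out = 10+1 = 11

11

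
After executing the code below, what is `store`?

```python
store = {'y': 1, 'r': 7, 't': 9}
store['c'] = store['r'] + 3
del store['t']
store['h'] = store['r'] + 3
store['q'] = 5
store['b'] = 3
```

{'y': 1, 'r': 7, 'c': 10, 'h': 10, 'q': 5, 'b': 3}

store['c'] = store['r']+3 = 10 → {'y': 1, 'r': 7, 't': 9, 'c': 10}
del 't' → {'y': 1, 'r': 7, 'c': 10}
store['h'] = store['r']+3 = 10 → {'y': 1, 'r': 7, 'c': 10, 'h': 10}
store['q'] = 5 → {'y': 1, 'r': 7, 'c': 10, 'h': 10, 'q': 5}
store['b'] = 3 → {'y': 1, 'r': 7, 'c': 10, 'h': 10, 'q': 5, 'b': 3}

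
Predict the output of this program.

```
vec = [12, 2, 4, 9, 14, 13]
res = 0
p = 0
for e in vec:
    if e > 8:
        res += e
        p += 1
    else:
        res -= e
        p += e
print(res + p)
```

52

e=12: >8, res = 0+12 = 12; p=1
e=2: not >8, res = 12-2 = 10; p=3
e=4: not >8, res = 10-4 = 6; p=7
e=9: >8, res = 6+9 = 15; p=8
e=14: >8, res = 15+14 = 29; p=9
e=13: >8, res = 29+13 = 42; p=10
res+p = 42+10 = 52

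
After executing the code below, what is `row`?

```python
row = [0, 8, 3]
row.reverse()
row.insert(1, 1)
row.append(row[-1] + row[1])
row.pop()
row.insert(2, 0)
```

[3, 1, 0, 8, 0]

reverse → [3, 8, 0]
insert 1 at 1 → [3, 1, 8, 0]
append row[-1]+row[1] = 0+1 = 1 → [3, 1, 8, 0, 1]
pop() removes 1 → [3, 1, 8, 0]
insert 0 at 2 → [3, 1, 0, 8, 0]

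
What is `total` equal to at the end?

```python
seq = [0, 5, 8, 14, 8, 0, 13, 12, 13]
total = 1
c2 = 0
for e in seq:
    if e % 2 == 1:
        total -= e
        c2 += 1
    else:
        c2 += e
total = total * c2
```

e=0: not odd; c2=0
e=5: odd, total = 1-5 = -4; c2=1
e=8: not odd; c2=9
e=14: not odd; c2=23
e=8: not odd; c2=31
e=0: not odd; c2=31
e=13: odd, total = (-4)-13 = -17; c2=32
e=12: not odd; c2=44
e=13: odd, total = (-17)-13 = -30; c2=45
total*c2 = (-30)*45 = -1350

-1350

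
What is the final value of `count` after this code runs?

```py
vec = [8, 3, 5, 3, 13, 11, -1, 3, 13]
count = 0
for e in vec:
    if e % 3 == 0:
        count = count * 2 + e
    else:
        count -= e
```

-122

e=8: not %3==0, count = 0-8 = -8
e=3: %3==0, count = (-8)*2+3 = -13
e=5: not %3==0, count = (-13)-5 = -18
e=3: %3==0, count = (-18)*2+3 = -33
e=13: not %3==0, count = (-33)-13 = -46
e=11: not %3==0, count = (-46)-11 = -57
e=-1: not %3==0, count = (-57)-(-1) = -56
e=3: %3==0, count = (-56)*2+3 = -109
e=13: not %3==0, count = (-109)-13 = -122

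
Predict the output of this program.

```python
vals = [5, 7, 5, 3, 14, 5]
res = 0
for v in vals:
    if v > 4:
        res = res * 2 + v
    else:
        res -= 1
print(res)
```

185

v=5: >4, res = 0*2+5 = 5
v=7: >4, res = 5*2+7 = 17
v=5: >4, res = 17*2+5 = 39
v=3: not >4, res = 39-1 = 38
v=14: >4, res = 38*2+14 = 90
v=5: >4, res = 90*2+5 = 185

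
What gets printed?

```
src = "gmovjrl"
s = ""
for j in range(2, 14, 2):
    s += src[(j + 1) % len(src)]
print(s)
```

j=2: add src[3]='v' → 'v'
j=4: add src[5]='r' → 'vr'
j=6: add src[0]='g' → 'vrg'
j=8: add src[2]='o' → 'vrgo'
j=10: add src[4]='j' → 'vrgoj'
j=12: add src[6]='l' → 'vrgojl'

vrgojl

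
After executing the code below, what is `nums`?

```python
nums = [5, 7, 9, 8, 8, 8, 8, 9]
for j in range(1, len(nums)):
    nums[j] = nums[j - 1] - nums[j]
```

j=1: nums[1] = 5-7 = -2 → [5, -2, 9, 8, 8, 8, 8, 9]
j=2: nums[2] = (-2)-9 = -11 → [5, -2, -11, 8, 8, 8, 8, 9]
j=3: nums[3] = (-11)-8 = -19 → [5, -2, -11, -19, 8, 8, 8, 9]
j=4: nums[4] = (-19)-8 = -27 → [5, -2, -11, -19, -27, 8, 8, 9]
j=5: nums[5] = (-27)-8 = -35 → [5, -2, -11, -19, -27, -35, 8, 9]
j=6: nums[6] = (-35)-8 = -43 → [5, -2, -11, -19, -27, -35, -43, 9]
j=7: nums[7] = (-43)-9 = -52 → [5, -2, -11, -19, -27, -35, -43, -52]

[5, -2, -11, -19, -27, -35, -43, -52]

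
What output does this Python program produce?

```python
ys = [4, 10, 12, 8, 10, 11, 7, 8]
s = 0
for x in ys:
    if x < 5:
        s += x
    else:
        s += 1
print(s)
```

11

x=4: <5, s = 0+4 = 4
x=10: not <5, s = 4+1 = 5
x=12: not <5, s = 5+1 = 6
x=8: not <5, s = 6+1 = 7
x=10: not <5, s = 7+1 = 8
x=11: not <5, s = 8+1 = 9
x=7: not <5, s = 9+1 = 10
x=8: not <5, s = 10+1 = 11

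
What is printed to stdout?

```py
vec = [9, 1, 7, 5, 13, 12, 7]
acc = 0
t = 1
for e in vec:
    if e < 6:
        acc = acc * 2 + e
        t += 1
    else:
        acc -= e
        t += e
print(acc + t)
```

e=9: not <6, acc = 0-9 = -9; t=10
e=1: <6, acc = (-9)*2+1 = -17; t=11
e=7: not <6, acc = (-17)-7 = -24; t=18
e=5: <6, acc = (-24)*2+5 = -43; t=19
e=13: not <6, acc = (-43)-13 = -56; t=32
e=12: not <6, acc = (-56)-12 = -68; t=44
e=7: not <6, acc = (-68)-7 = -75; t=51
acc+t = (-75)+51 = -24

-24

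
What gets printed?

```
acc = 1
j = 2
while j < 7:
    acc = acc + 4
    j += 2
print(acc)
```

j=2: acc = 1+4 = 5
j=4: acc = 5+4 = 9
j=6: acc = 9+4 = 13

13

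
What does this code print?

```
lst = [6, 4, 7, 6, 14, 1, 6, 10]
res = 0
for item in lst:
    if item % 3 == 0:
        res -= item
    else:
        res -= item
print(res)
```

item=6: %3==0, res = 0-6 = -6
item=4: not %3==0, res = (-6)-4 = -10
item=7: not %3==0, res = (-10)-7 = -17
item=6: %3==0, res = (-17)-6 = -23
item=14: not %3==0, res = (-23)-14 = -37
item=1: not %3==0, res = (-37)-1 = -38
item=6: %3==0, res = (-38)-6 = -44
item=10: not %3==0, res = (-44)-10 = -54

-54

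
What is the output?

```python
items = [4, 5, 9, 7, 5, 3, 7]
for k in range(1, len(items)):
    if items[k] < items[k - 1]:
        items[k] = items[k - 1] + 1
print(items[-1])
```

13

k=1: 5>=4, unchanged → [4, 5, 9, 7, 5, 3, 7]
k=2: 9>=5, unchanged → [4, 5, 9, 7, 5, 3, 7]
k=3: 7<9, items[3] = 9+1 = 10 → [4, 5, 9, 10, 5, 3, 7]
k=4: 5<10, items[4] = 10+1 = 11 → [4, 5, 9, 10, 11, 3, 7]
k=5: 3<11, items[5] = 11+1 = 12 → [4, 5, 9, 10, 11, 12, 7]
k=6: 7<12, items[6] = 12+1 = 13 → [4, 5, 9, 10, 11, 12, 13]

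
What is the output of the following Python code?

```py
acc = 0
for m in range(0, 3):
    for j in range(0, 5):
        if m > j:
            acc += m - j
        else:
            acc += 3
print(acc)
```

m=0,j=0: not 0>0, acc = 0+3 = 3
m=0,j=1: not 0>1, acc = 3+3 = 6
m=0,j=2: not 0>2, acc = 6+3 = 9
m=0,j=3: not 0>3, acc = 9+3 = 12
m=0,j=4: not 0>4, acc = 12+3 = 15
m=1,j=0: 1>0, acc = 15+1 = 16
m=1,j=1: not 1>1, acc = 16+3 = 19
m=1,j=2: not 1>2, acc = 19+3 = 22
m=1,j=3: not 1>3, acc = 22+3 = 25
m=1,j=4: not 1>4, acc = 25+3 = 28
m=2,j=0: 2>0, acc = 28+2 = 30
m=2,j=1: 2>1, acc = 30+1 = 31
m=2,j=2: not 2>2, acc = 31+3 = 34
m=2,j=3: not 2>3, acc = 34+3 = 37
m=2,j=4: not 2>4, acc = 37+3 = 40

40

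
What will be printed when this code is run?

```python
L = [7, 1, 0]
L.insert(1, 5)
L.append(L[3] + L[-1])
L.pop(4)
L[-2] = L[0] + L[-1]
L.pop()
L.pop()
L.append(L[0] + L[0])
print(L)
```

insert 5 at 1 → [7, 5, 1, 0]
append L[3]+L[-1] = 0+0 = 0 → [7, 5, 1, 0, 0]
pop(4) removes 0 → [7, 5, 1, 0]
L[-2] = L[0]+L[-1] = 7+0 = 7 → [7, 5, 7, 0]
pop() removes 0 → [7, 5, 7]
pop() removes 7 → [7, 5]
append L[0]+L[0] = 7+7 = 14 → [7, 5, 14]

[7, 5, 14]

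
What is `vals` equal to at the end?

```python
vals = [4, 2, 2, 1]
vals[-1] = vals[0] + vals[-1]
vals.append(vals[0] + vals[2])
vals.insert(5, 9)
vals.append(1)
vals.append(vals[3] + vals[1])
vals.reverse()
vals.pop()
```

vals[-1] = vals[0]+vals[-1] = 4+1 = 5 → [4, 2, 2, 5]
append vals[0]+vals[2] = 4+2 = 6 → [4, 2, 2, 5, 6]
insert 9 at 5 → [4, 2, 2, 5, 6, 9]
append 1 → [4, 2, 2, 5, 6, 9, 1]
append vals[3]+vals[1] = 5+2 = 7 → [4, 2, 2, 5, 6, 9, 1, 7]
reverse → [7, 1, 9, 6, 5, 2, 2, 4]
pop() removes 4 → [7, 1, 9, 6, 5, 2, 2]

[7, 1, 9, 6, 5, 2, 2]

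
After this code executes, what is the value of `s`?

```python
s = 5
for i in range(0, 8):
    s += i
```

33

i=0: s = 5+0 = 5
i=1: s = 5+1 = 6
i=2: s = 6+2 = 8
i=3: s = 8+3 = 11
i=4: s = 11+4 = 15
i=5: s = 15+5 = 20
i=6: s = 20+6 = 26
i=7: s = 26+7 = 33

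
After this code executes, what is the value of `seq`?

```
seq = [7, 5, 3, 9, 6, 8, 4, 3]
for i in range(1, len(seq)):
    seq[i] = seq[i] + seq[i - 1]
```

[7, 12, 15, 24, 30, 38, 42, 45]

i=1: seq[1] = 5+7 = 12 → [7, 12, 3, 9, 6, 8, 4, 3]
i=2: seq[2] = 3+12 = 15 → [7, 12, 15, 9, 6, 8, 4, 3]
i=3: seq[3] = 9+15 = 24 → [7, 12, 15, 24, 6, 8, 4, 3]
i=4: seq[4] = 6+24 = 30 → [7, 12, 15, 24, 30, 8, 4, 3]
i=5: seq[5] = 8+30 = 38 → [7, 12, 15, 24, 30, 38, 4, 3]
i=6: seq[6] = 4+38 = 42 → [7, 12, 15, 24, 30, 38, 42, 3]
i=7: seq[7] = 3+42 = 45 → [7, 12, 15, 24, 30, 38, 42, 45]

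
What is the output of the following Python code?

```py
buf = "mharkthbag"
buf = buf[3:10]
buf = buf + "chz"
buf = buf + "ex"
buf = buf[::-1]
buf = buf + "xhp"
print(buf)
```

slice [3:10] → 'rkthbag'
+ 'chz' → 'rkthbagchz'
+ 'ex' → 'rkthbagchzex'
reverse → 'xezhcgabhtkr'
+ 'xhp' → 'xezhcgabhtkrxhp'

xezhcgabhtkrxhp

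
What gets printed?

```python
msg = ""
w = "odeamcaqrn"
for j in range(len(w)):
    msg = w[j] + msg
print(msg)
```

nrqacmaedo

j=0: prepend 'o' → 'o'
j=1: prepend 'd' → 'do'
j=2: prepend 'e' → 'edo'
j=3: prepend 'a' → 'aedo'
j=4: prepend 'm' → 'maedo'
j=5: prepend 'c' → 'cmaedo'
j=6: prepend 'a' → 'acmaedo'
j=7: prepend 'q' → 'qacmaedo'
j=8: prepend 'r' → 'rqacmaedo'
j=9: prepend 'n' → 'nrqacmaedo'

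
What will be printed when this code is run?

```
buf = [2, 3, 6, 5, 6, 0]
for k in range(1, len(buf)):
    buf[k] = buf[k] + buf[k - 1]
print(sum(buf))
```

78

k=1: buf[1] = 3+2 = 5 → [2, 5, 6, 5, 6, 0]
k=2: buf[2] = 6+5 = 11 → [2, 5, 11, 5, 6, 0]
k=3: buf[3] = 5+11 = 16 → [2, 5, 11, 16, 6, 0]
k=4: buf[4] = 6+16 = 22 → [2, 5, 11, 16, 22, 0]
k=5: buf[5] = 0+22 = 22 → [2, 5, 11, 16, 22, 22]
sum = 78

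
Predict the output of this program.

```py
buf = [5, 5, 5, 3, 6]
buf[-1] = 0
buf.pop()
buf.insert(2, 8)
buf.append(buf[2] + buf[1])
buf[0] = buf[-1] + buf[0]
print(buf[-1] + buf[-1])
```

buf[-1] = 0 → [5, 5, 5, 3, 0]
pop() removes 0 → [5, 5, 5, 3]
insert 8 at 2 → [5, 5, 8, 5, 3]
append buf[2]+buf[1] = 8+5 = 13 → [5, 5, 8, 5, 3, 13]
buf[0] = buf[-1]+buf[0] = 13+5 = 18 → [18, 5, 8, 5, 3, 13]
buf[-1]+buf[-1] = 13+13 = 26

26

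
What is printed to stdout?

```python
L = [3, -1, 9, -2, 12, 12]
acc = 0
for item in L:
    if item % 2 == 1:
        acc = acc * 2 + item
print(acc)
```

19

item=3: odd, acc = 0*2+3 = 3
item=-1: odd, acc = 3*2+(-1) = 5
item=9: odd, acc = 5*2+9 = 19
item=-2: not odd
item=12: not odd
item=12: not odd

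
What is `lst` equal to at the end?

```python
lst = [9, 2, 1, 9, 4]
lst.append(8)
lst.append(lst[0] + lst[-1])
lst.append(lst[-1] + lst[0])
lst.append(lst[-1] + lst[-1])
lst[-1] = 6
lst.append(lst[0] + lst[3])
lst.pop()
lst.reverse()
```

[6, 26, 17, 8, 4, 9, 1, 2, 9]

append 8 → [9, 2, 1, 9, 4, 8]
append lst[0]+lst[-1] = 9+8 = 17 → [9, 2, 1, 9, 4, 8, 17]
append lst[-1]+lst[0] = 17+9 = 26 → [9, 2, 1, 9, 4, 8, 17, 26]
append lst[-1]+lst[-1] = 26+26 = 52 → [9, 2, 1, 9, 4, 8, 17, 26, 52]
lst[-1] = 6 → [9, 2, 1, 9, 4, 8, 17, 26, 6]
append lst[0]+lst[3] = 9+9 = 18 → [9, 2, 1, 9, 4, 8, 17, 26, 6, 18]
pop() removes 18 → [9, 2, 1, 9, 4, 8, 17, 26, 6]
reverse → [6, 26, 17, 8, 4, 9, 1, 2, 9]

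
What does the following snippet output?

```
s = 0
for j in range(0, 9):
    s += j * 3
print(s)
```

108

j=0: s = 0+0*3 = 0
j=1: s = 0+1*3 = 3
j=2: s = 3+2*3 = 9
j=3: s = 9+3*3 = 18
j=4: s = 18+4*3 = 30
j=5: s = 30+5*3 = 45
j=6: s = 45+6*3 = 63
j=7: s = 63+7*3 = 84
j=8: s = 84+8*3 = 108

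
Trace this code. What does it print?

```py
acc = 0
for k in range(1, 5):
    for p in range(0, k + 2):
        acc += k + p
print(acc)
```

k=1,p=0: acc = 0+1 = 1
k=1,p=1: acc = 1+2 = 3
k=1,p=2: acc = 3+3 = 6
k=2,p=0: acc = 6+2 = 8
k=2,p=1: acc = 8+3 = 11
k=2,p=2: acc = 11+4 = 15
k=2,p=3: acc = 15+5 = 20
k=3,p=0: acc = 20+3 = 23
k=3,p=1: acc = 23+4 = 27
k=3,p=2: acc = 27+5 = 32
k=3,p=3: acc = 32+6 = 38
k=3,p=4: acc = 38+7 = 45
k=4,p=0: acc = 45+4 = 49
k=4,p=1: acc = 49+5 = 54
k=4,p=2: acc = 54+6 = 60
k=4,p=3: acc = 60+7 = 67
k=4,p=4: acc = 67+8 = 75
k=4,p=5: acc = 75+9 = 84

84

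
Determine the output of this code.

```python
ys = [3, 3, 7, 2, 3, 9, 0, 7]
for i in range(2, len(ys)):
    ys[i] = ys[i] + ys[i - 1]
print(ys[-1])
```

31

i=2: ys[2] = 7+3 = 10 → [3, 3, 10, 2, 3, 9, 0, 7]
i=3: ys[3] = 2+10 = 12 → [3, 3, 10, 12, 3, 9, 0, 7]
i=4: ys[4] = 3+12 = 15 → [3, 3, 10, 12, 15, 9, 0, 7]
i=5: ys[5] = 9+15 = 24 → [3, 3, 10, 12, 15, 24, 0, 7]
i=6: ys[6] = 0+24 = 24 → [3, 3, 10, 12, 15, 24, 24, 7]
i=7: ys[7] = 7+24 = 31 → [3, 3, 10, 12, 15, 24, 24, 31]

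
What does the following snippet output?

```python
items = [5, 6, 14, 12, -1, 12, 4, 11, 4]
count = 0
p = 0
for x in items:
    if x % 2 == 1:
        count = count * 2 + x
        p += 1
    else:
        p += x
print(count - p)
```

-26

x=5: odd, count = 0*2+5 = 5; p=1
x=6: not odd; p=7
x=14: not odd; p=21
x=12: not odd; p=33
x=-1: odd, count = 5*2+(-1) = 9; p=34
x=12: not odd; p=46
x=4: not odd; p=50
x=11: odd, count = 9*2+11 = 29; p=51
x=4: not odd; p=55
count-p = 29-55 = -26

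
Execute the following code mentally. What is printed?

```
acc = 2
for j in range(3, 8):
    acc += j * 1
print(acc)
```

27

j=3: acc = 2+3*1 = 5
j=4: acc = 5+4*1 = 9
j=5: acc = 9+5*1 = 14
j=6: acc = 14+6*1 = 20
j=7: acc = 20+7*1 = 27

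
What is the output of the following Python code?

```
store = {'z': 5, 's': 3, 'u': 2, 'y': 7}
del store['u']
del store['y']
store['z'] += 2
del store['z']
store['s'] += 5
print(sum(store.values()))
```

8

del 'u' → {'z': 5, 's': 3, 'y': 7}
del 'y' → {'z': 5, 's': 3}
store['z'] = 5+2 = 7 → {'z': 7, 's': 3}
del 'z' → {'s': 3}
store['s'] = 3+5 = 8 → {'s': 8}
sum of values = 8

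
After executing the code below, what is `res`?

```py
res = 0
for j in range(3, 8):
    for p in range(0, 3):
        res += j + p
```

j=3,p=0: res = 0+3 = 3
j=3,p=1: res = 3+4 = 7
j=3,p=2: res = 7+5 = 12
j=4,p=0: res = 12+4 = 16
j=4,p=1: res = 16+5 = 21
j=4,p=2: res = 21+6 = 27
j=5,p=0: res = 27+5 = 32
j=5,p=1: res = 32+6 = 38
j=5,p=2: res = 38+7 = 45
j=6,p=0: res = 45+6 = 51
j=6,p=1: res = 51+7 = 58
j=6,p=2: res = 58+8 = 66
j=7,p=0: res = 66+7 = 73
j=7,p=1: res = 73+8 = 81
j=7,p=2: res = 81+9 = 90

90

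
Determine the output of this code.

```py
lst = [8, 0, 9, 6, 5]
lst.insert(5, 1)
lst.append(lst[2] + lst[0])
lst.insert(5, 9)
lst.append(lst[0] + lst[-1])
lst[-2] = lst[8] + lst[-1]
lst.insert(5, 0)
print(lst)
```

[8, 0, 9, 6, 5, 0, 9, 1, 50, 25]

insert 1 at 5 → [8, 0, 9, 6, 5, 1]
append lst[2]+lst[0] = 9+8 = 17 → [8, 0, 9, 6, 5, 1, 17]
insert 9 at 5 → [8, 0, 9, 6, 5, 9, 1, 17]
append lst[0]+lst[-1] = 8+17 = 25 → [8, 0, 9, 6, 5, 9, 1, 17, 25]
lst[-2] = lst[8]+lst[-1] = 25+25 = 50 → [8, 0, 9, 6, 5, 9, 1, 50, 25]
insert 0 at 5 → [8, 0, 9, 6, 5, 0, 9, 1, 50, 25]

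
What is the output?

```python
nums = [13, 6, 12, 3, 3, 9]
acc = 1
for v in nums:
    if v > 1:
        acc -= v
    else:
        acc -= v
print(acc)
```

-45

v=13: >1, acc = 1-13 = -12
v=6: >1, acc = (-12)-6 = -18
v=12: >1, acc = (-18)-12 = -30
v=3: >1, acc = (-30)-3 = -33
v=3: >1, acc = (-33)-3 = -36
v=9: >1, acc = (-36)-9 = -45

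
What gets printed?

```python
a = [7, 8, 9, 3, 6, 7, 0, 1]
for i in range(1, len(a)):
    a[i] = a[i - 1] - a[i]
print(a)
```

i=1: a[1] = 7-8 = -1 → [7, -1, 9, 3, 6, 7, 0, 1]
i=2: a[2] = (-1)-9 = -10 → [7, -1, -10, 3, 6, 7, 0, 1]
i=3: a[3] = (-10)-3 = -13 → [7, -1, -10, -13, 6, 7, 0, 1]
i=4: a[4] = (-13)-6 = -19 → [7, -1, -10, -13, -19, 7, 0, 1]
i=5: a[5] = (-19)-7 = -26 → [7, -1, -10, -13, -19, -26, 0, 1]
i=6: a[6] = (-26)-0 = -26 → [7, -1, -10, -13, -19, -26, -26, 1]
i=7: a[7] = (-26)-1 = -27 → [7, -1, -10, -13, -19, -26, -26, -27]

[7, -1, -10, -13, -19, -26, -26, -27]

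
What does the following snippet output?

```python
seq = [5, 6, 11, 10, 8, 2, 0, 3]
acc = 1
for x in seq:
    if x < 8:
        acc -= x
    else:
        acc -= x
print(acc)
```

-44

x=5: <8, acc = 1-5 = -4
x=6: <8, acc = (-4)-6 = -10
x=11: not <8, acc = (-10)-11 = -21
x=10: not <8, acc = (-21)-10 = -31
x=8: not <8, acc = (-31)-8 = -39
x=2: <8, acc = (-39)-2 = -41
x=0: <8, acc = (-41)-0 = -41
x=3: <8, acc = (-41)-3 = -44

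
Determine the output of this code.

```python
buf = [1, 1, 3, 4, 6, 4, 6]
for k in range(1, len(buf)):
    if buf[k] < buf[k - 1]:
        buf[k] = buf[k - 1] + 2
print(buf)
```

[1, 1, 3, 4, 6, 8, 10]

k=1: 1>=1, unchanged → [1, 1, 3, 4, 6, 4, 6]
k=2: 3>=1, unchanged → [1, 1, 3, 4, 6, 4, 6]
k=3: 4>=3, unchanged → [1, 1, 3, 4, 6, 4, 6]
k=4: 6>=4, unchanged → [1, 1, 3, 4, 6, 4, 6]
k=5: 4<6, buf[5] = 6+2 = 8 → [1, 1, 3, 4, 6, 8, 6]
k=6: 6<8, buf[6] = 8+2 = 10 → [1, 1, 3, 4, 6, 8, 10]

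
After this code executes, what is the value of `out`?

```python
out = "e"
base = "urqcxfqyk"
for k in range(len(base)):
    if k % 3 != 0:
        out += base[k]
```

'erqxfyk'

k=0: skip
k=1: add 'r' → 'er'
k=2: add 'q' → 'erq'
k=3: skip
k=4: add 'x' → 'erqx'
k=5: add 'f' → 'erqxf'
k=6: skip
k=7: add 'y' → 'erqxfy'
k=8: add 'k' → 'erqxfyk'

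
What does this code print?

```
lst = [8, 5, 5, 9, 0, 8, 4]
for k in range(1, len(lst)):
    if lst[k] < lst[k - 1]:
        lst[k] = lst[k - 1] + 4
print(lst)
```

k=1: 5<8, lst[1] = 8+4 = 12 → [8, 12, 5, 9, 0, 8, 4]
k=2: 5<12, lst[2] = 12+4 = 16 → [8, 12, 16, 9, 0, 8, 4]
k=3: 9<16, lst[3] = 16+4 = 20 → [8, 12, 16, 20, 0, 8, 4]
k=4: 0<20, lst[4] = 20+4 = 24 → [8, 12, 16, 20, 24, 8, 4]
k=5: 8<24, lst[5] = 24+4 = 28 → [8, 12, 16, 20, 24, 28, 4]
k=6: 4<28, lst[6] = 28+4 = 32 → [8, 12, 16, 20, 24, 28, 32]

[8, 12, 16, 20, 24, 28, 32]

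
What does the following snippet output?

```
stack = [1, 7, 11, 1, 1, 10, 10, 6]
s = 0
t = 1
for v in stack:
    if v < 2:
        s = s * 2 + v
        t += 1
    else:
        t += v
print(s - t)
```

-41

v=1: <2, s = 0*2+1 = 1; t=2
v=7: not <2; t=9
v=11: not <2; t=20
v=1: <2, s = 1*2+1 = 3; t=21
v=1: <2, s = 3*2+1 = 7; t=22
v=10: not <2; t=32
v=10: not <2; t=42
v=6: not <2; t=48
s-t = 7-48 = -41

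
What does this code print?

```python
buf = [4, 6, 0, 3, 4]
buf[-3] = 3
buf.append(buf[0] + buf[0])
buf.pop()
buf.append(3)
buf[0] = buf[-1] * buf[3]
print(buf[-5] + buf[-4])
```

9

buf[-3] = 3 → [4, 6, 3, 3, 4]
append buf[0]+buf[0] = 4+4 = 8 → [4, 6, 3, 3, 4, 8]
pop() removes 8 → [4, 6, 3, 3, 4]
append 3 → [4, 6, 3, 3, 4, 3]
buf[0] = buf[-1]*buf[3] = 3*3 = 9 → [9, 6, 3, 3, 4, 3]
buf[-5]+buf[-4] = 6+3 = 9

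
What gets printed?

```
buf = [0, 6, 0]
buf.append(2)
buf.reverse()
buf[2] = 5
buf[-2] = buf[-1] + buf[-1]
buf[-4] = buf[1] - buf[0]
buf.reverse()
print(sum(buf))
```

-2

append 2 → [0, 6, 0, 2]
reverse → [2, 0, 6, 0]
buf[2] = 5 → [2, 0, 5, 0]
buf[-2] = buf[-1]+buf[-1] = 0+0 = 0 → [2, 0, 0, 0]
buf[-4] = buf[1]-buf[0] = 0-2 = -2 → [-2, 0, 0, 0]
reverse → [0, 0, 0, -2]
sum = -2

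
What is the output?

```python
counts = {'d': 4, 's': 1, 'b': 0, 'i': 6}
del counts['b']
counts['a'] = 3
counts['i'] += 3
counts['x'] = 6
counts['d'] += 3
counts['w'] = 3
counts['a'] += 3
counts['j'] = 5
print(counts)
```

{'d': 7, 's': 1, 'i': 9, 'a': 6, 'x': 6, 'w': 3, 'j': 5}

del 'b' → {'d': 4, 's': 1, 'i': 6}
counts['a'] = 3 → {'d': 4, 's': 1, 'i': 6, 'a': 3}
counts['i'] = 6+3 = 9 → {'d': 4, 's': 1, 'i': 9, 'a': 3}
counts['x'] = 6 → {'d': 4, 's': 1, 'i': 9, 'a': 3, 'x': 6}
counts['d'] = 4+3 = 7 → {'d': 7, 's': 1, 'i': 9, 'a': 3, 'x': 6}
counts['w'] = 3 → {'d': 7, 's': 1, 'i': 9, 'a': 3, 'x': 6, 'w': 3}
counts['a'] = 3+3 = 6 → {'d': 7, 's': 1, 'i': 9, 'a': 6, 'x': 6, 'w': 3}
counts['j'] = 5 → {'d': 7, 's': 1, 'i': 9, 'a': 6, 'x': 6, 'w': 3, 'j': 5}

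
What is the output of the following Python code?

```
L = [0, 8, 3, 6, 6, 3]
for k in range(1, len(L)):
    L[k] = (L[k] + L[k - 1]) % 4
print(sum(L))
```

k=1: L[1] = (8+0)%4 = 0 → [0, 0, 3, 6, 6, 3]
k=2: L[2] = (3+0)%4 = 3 → [0, 0, 3, 6, 6, 3]
k=3: L[3] = (6+3)%4 = 1 → [0, 0, 3, 1, 6, 3]
k=4: L[4] = (6+1)%4 = 3 → [0, 0, 3, 1, 3, 3]
k=5: L[5] = (3+3)%4 = 2 → [0, 0, 3, 1, 3, 2]
sum = 9

9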